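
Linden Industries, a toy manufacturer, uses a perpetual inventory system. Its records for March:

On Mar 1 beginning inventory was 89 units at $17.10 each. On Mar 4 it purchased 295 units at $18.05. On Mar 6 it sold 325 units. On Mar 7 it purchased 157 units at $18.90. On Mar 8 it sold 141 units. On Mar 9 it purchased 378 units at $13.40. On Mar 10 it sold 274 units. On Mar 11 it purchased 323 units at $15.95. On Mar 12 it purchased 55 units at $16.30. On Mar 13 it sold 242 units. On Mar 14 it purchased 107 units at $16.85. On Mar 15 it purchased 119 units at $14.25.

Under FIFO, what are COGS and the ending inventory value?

Mar 6, 325 sold [FIFO — oldest first]: 89 @ $17.10 + 236 @ $18.05 = $5,781.70
Mar 8, 141 sold [FIFO — oldest first]: 59 @ $18.05 + 82 @ $18.90 = $2,614.75
Mar 10, 274 sold [FIFO — oldest first]: 75 @ $18.90 + 199 @ $13.40 = $4,084.10
Mar 13, 242 sold [FIFO — oldest first]: 179 @ $13.40 + 63 @ $15.95 = $3,403.45
Total COGS = $5,781.70 + $2,614.75 + $4,084.10 + $3,403.45 = $15,884.00
Ending inventory: 260 @ $15.95 + 55 @ $16.30 + 107 @ $16.85 + 119 @ $14.25 = $8,542.20
Check: goods available $24,426.20 = COGS $15,884.00 + ending $8,542.20

COGS = $15,884.00; ending inventory = $8,542.20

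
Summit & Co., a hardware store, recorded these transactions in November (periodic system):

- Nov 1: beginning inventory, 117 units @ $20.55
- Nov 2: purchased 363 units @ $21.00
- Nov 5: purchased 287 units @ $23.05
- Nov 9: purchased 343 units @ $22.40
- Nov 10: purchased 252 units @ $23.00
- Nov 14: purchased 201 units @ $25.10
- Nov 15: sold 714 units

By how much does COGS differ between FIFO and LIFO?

$1,266.45

FIFO COGS: 117 @ $20.55 + 363 @ $21.00 + 234 @ $23.05 = $15,421.05
LIFO COGS: 201 @ $25.10 + 252 @ $23.00 + 261 @ $22.40 = $16,687.50
Difference = |$15,421.05 − $16,687.50| = $1,266.45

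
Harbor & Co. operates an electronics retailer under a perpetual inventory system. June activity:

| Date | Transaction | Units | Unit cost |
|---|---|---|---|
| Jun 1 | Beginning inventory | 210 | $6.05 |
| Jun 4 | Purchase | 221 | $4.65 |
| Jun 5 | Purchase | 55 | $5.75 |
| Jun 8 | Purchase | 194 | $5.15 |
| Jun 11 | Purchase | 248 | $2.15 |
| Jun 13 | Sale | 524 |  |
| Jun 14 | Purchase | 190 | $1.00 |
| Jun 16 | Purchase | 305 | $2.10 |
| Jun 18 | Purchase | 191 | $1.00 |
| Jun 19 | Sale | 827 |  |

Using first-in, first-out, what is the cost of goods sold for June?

COGS = $4,826.00

Jun 13, 524 sold [FIFO — oldest first]: 210 @ $6.05 + 221 @ $4.65 + 55 @ $5.75 + 38 @ $5.15 = $2,810.10
Jun 19, 827 sold [FIFO — oldest first]: 156 @ $5.15 + 248 @ $2.15 + 190 @ $1.00 + 233 @ $2.10 = $2,015.90
Total COGS = $2,810.10 + $2,015.90 = $4,826.00
Ending inventory: 72 @ $2.10 + 191 @ $1.00 = $342.20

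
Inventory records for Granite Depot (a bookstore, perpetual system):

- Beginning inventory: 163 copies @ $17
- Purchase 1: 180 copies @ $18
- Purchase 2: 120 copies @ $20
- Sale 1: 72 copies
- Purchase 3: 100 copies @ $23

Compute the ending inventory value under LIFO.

Ending inventory = $9,271

Sale 1 (72) [LIFO — newest first]: 72 @ $20 = $1,440
Ending inventory: 163 @ $17 + 180 @ $18 + 48 @ $20 + 100 @ $23 = $9,271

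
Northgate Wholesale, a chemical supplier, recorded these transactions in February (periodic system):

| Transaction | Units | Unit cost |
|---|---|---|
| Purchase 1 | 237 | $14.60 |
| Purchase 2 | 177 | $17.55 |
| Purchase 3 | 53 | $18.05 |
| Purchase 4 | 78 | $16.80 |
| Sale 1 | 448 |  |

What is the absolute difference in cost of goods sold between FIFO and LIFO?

$237.15

FIFO COGS: 237 @ $14.60 + 177 @ $17.55 + 34 @ $18.05 = $7,180.25
LIFO COGS: 78 @ $16.80 + 53 @ $18.05 + 177 @ $17.55 + 140 @ $14.60 = $7,417.40
Difference = |$7,180.25 − $7,417.40| = $237.15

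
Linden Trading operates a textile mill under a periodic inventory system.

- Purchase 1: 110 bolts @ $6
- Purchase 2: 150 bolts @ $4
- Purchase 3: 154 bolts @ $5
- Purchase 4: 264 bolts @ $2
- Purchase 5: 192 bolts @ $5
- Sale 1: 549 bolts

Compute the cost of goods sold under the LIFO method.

COGS = $1,953

Sale 1 (549) [LIFO — newest first]: 192 @ $5 + 264 @ $2 + 93 @ $5 = $1,953
Ending inventory: 110 @ $6 + 150 @ $4 + 61 @ $5 = $1,565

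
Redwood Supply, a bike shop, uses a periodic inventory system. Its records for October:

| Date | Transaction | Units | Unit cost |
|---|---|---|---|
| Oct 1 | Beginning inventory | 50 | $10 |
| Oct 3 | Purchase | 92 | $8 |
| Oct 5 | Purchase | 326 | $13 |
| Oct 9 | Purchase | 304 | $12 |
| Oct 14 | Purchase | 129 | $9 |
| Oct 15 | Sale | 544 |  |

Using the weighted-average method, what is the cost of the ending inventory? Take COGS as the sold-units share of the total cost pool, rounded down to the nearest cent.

Oct 15, sell 544: 544/901 × $10,283.00 → $6,208.60
Ending inventory (cost pool remaining) = $4,074.40
Check: goods available $10,283.00 = COGS $6,208.60 + ending $4,074.40

Ending inventory = $4,074.40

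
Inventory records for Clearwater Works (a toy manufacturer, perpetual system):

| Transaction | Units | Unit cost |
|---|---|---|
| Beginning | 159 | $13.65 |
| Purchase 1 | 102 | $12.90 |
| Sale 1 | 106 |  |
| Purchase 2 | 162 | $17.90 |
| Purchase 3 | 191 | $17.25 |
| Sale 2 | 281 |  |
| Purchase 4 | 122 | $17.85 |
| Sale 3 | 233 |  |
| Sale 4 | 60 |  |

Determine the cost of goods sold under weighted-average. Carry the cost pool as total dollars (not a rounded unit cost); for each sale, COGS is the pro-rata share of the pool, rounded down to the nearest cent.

COGS = $10,916.36

After Beginning: 159 on hand, pool $2,170.35 (≈ $13.6500 each)
After Purchase 1: 261 on hand, pool $3,486.15 (≈ $13.3569 each)
Sale 1, sell 106: 106/261 × $3,486.15 → $1,415.83
After Purchase 2: 317 on hand, pool $4,970.12 (≈ $15.6786 each)
After Purchase 3: 508 on hand, pool $8,264.87 (≈ $16.2694 each)
Sale 2, sell 281: 281/508 × $8,264.87 → $4,571.70
After Purchase 4: 349 on hand, pool $5,870.87 (≈ $16.8220 each)
Sale 3, sell 233: 233/349 × $5,870.87 → $3,919.52
Sale 4, sell 60: 60/116 × $1,951.35 → $1,009.31
Total COGS = $1,415.83 + $4,571.70 + $3,919.52 + $1,009.31 = $10,916.36
Ending inventory (cost pool remaining) = $942.04
Check: goods available $11,858.40 = COGS $10,916.36 + ending $942.04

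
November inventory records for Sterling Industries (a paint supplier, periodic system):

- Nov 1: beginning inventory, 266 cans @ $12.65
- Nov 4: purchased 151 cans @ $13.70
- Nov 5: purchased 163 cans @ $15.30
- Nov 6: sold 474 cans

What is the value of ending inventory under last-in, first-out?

Nov 6, 474 sold [LIFO — newest first]: 163 @ $15.30 + 151 @ $13.70 + 160 @ $12.65 = $6,586.60
Ending inventory: 106 @ $12.65 = $1,340.90
Check: goods available $7,927.50 = COGS $6,586.60 + ending $1,340.90

Ending inventory = $1,340.90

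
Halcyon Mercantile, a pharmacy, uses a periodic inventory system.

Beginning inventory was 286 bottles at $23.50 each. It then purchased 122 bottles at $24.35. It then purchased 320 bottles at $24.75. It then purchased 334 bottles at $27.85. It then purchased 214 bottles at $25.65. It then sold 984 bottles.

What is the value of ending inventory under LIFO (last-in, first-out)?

Sale 1 (984) [LIFO — newest first]: 214 @ $25.65 + 334 @ $27.85 + 320 @ $24.75 + 116 @ $24.35 = $25,535.60
Ending inventory: 286 @ $23.50 + 6 @ $24.35 = $6,867.10

Ending inventory = $6,867.10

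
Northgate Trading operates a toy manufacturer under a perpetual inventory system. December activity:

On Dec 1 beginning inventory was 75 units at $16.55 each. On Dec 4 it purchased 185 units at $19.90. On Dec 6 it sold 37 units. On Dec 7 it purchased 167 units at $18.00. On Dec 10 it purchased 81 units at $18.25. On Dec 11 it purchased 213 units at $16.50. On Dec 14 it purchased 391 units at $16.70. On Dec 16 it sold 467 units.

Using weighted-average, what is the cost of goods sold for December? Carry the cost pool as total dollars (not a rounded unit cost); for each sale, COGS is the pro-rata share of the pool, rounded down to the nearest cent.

COGS = $8,846.17

After Dec 1: 75 on hand, pool $1,241.25 (≈ $16.5500 each)
After Dec 4: 260 on hand, pool $4,922.75 (≈ $18.9337 each)
Dec 6, sell 37: 37/260 × $4,922.75 → $700.54
After Dec 7: 390 on hand, pool $7,228.21 (≈ $18.5339 each)
After Dec 10: 471 on hand, pool $8,706.46 (≈ $18.4851 each)
After Dec 11: 684 on hand, pool $12,220.96 (≈ $17.8669 each)
After Dec 14: 1075 on hand, pool $18,750.66 (≈ $17.4425 each)
Dec 16, sell 467: 467/1075 × $18,750.66 → $8,145.63
Total COGS = $700.54 + $8,145.63 = $8,846.17
Ending inventory (cost pool remaining) = $10,605.03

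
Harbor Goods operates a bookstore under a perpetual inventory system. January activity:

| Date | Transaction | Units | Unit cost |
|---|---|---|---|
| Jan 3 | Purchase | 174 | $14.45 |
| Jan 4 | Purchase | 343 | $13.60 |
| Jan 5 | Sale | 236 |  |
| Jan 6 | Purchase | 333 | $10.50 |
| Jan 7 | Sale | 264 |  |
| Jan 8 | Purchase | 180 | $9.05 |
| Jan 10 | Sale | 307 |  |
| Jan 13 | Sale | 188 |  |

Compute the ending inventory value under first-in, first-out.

Ending inventory = $316.75

Jan 5, 236 sold [FIFO — oldest first]: 174 @ $14.45 + 62 @ $13.60 = $3,357.50
Jan 7, 264 sold [FIFO — oldest first]: 264 @ $13.60 = $3,590.40
Jan 10, 307 sold [FIFO — oldest first]: 17 @ $13.60 + 290 @ $10.50 = $3,276.20
Jan 13, 188 sold [FIFO — oldest first]: 43 @ $10.50 + 145 @ $9.05 = $1,763.75
Total COGS = $3,357.50 + $3,590.40 + $3,276.20 + $1,763.75 = $11,987.85
Ending inventory: 35 @ $9.05 = $316.75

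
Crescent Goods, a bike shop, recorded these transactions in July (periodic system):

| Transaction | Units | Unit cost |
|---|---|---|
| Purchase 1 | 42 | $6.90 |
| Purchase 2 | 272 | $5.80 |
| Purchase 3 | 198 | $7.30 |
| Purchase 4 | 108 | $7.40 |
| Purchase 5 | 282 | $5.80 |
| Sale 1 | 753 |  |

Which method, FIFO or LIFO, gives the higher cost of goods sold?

FIFO

FIFO COGS: 42 @ $6.90 + 272 @ $5.80 + 198 @ $7.30 + 108 @ $7.40 + 133 @ $5.80 = $4,883.40
LIFO COGS: 282 @ $5.80 + 108 @ $7.40 + 198 @ $7.30 + 165 @ $5.80 = $4,837.20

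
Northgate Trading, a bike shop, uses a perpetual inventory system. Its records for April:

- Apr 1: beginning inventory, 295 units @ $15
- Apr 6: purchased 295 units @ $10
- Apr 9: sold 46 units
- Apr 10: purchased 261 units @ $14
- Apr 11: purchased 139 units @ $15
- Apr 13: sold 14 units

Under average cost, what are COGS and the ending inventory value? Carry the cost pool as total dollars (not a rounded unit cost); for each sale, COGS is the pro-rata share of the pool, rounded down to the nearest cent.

COGS = $760.95; ending inventory = $12,353.05

After Apr 1: 295 on hand, pool $4,425.00 (≈ $15.0000 each)
After Apr 6: 590 on hand, pool $7,375.00 (≈ $12.5000 each)
Apr 9, sell 46: 46/590 × $7,375.00 → $575.00
After Apr 10: 805 on hand, pool $10,454.00 (≈ $12.9863 each)
After Apr 11: 944 on hand, pool $12,539.00 (≈ $13.2828 each)
Apr 13, sell 14: 14/944 × $12,539.00 → $185.95
Total COGS = $575.00 + $185.95 = $760.95
Ending inventory (cost pool remaining) = $12,353.05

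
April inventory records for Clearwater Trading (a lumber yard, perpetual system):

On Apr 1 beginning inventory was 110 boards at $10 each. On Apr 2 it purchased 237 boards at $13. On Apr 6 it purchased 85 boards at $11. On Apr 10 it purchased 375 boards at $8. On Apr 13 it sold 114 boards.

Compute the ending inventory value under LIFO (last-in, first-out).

Ending inventory = $7,204

Apr 13, 114 sold [LIFO — newest first]: 114 @ $8 = $912
Ending inventory: 110 @ $10 + 237 @ $13 + 85 @ $11 + 261 @ $8 = $7,204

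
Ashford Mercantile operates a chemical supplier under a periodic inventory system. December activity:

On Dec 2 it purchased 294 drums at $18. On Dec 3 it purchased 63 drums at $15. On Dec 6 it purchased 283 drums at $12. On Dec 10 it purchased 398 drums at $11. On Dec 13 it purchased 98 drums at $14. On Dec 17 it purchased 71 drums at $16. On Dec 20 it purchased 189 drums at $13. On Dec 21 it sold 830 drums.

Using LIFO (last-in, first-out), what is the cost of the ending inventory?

Ending inventory = $8,745

Dec 21, 830 sold [LIFO — newest first]: 189 @ $13 + 71 @ $16 + 98 @ $14 + 398 @ $11 + 74 @ $12 = $10,231
Ending inventory: 294 @ $18 + 63 @ $15 + 209 @ $12 = $8,745
Check: goods available $18,976 = COGS $10,231 + ending $8,745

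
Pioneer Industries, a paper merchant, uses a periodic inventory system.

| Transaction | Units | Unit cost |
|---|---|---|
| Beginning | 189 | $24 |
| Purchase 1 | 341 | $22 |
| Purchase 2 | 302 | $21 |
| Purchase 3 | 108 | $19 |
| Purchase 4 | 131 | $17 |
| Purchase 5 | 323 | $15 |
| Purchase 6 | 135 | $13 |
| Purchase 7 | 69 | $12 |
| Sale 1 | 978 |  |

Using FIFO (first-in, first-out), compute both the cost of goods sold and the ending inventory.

COGS = $21,078; ending inventory = $9,009

Sale 1 (978) [FIFO — oldest first]: 189 @ $24 + 341 @ $22 + 302 @ $21 + 108 @ $19 + 38 @ $17 = $21,078
Ending inventory: 93 @ $17 + 323 @ $15 + 135 @ $13 + 69 @ $12 = $9,009
Check: goods available $30,087 = COGS $21,078 + ending $9,009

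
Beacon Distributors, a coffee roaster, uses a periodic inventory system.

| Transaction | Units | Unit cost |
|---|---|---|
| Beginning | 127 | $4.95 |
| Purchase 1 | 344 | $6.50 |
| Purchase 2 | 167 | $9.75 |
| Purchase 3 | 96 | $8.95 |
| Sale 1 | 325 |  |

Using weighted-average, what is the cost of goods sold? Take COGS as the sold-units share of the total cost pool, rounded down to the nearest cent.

Sale 1, sell 325: 325/734 × $5,352.10 → $2,369.79
Ending inventory (cost pool remaining) = $2,982.31
Check: goods available $5,352.10 = COGS $2,369.79 + ending $2,982.31

COGS = $2,369.79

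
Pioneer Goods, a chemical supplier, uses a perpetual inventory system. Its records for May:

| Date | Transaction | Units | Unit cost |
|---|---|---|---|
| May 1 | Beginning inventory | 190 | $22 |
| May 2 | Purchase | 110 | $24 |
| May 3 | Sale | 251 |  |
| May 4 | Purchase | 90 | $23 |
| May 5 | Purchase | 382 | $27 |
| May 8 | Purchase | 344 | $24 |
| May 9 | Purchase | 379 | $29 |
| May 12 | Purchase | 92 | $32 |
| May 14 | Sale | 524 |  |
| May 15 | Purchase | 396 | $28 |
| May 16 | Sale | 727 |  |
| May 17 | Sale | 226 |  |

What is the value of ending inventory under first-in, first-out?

Ending inventory = $7,140

May 3, 251 sold [FIFO — oldest first]: 190 @ $22 + 61 @ $24 = $5,644
May 14, 524 sold [FIFO — oldest first]: 49 @ $24 + 90 @ $23 + 382 @ $27 + 3 @ $24 = $13,632
May 16, 727 sold [FIFO — oldest first]: 341 @ $24 + 379 @ $29 + 7 @ $32 = $19,399
May 17, 226 sold [FIFO — oldest first]: 85 @ $32 + 141 @ $28 = $6,668
Total COGS = $5,644 + $13,632 + $19,399 + $6,668 = $45,343
Ending inventory: 255 @ $28 = $7,140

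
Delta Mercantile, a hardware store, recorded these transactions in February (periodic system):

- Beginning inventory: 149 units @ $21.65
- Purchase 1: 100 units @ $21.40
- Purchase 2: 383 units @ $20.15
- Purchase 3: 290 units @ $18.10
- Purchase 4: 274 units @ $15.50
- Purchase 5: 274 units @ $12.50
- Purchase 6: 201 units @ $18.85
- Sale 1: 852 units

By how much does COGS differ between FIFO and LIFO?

FIFO COGS: 149 @ $21.65 + 100 @ $21.40 + 383 @ $20.15 + 220 @ $18.10 = $17,065.30
LIFO COGS: 201 @ $18.85 + 274 @ $12.50 + 274 @ $15.50 + 103 @ $18.10 = $13,325.15
Difference = |$17,065.30 − $13,325.15| = $3,740.15

$3,740.15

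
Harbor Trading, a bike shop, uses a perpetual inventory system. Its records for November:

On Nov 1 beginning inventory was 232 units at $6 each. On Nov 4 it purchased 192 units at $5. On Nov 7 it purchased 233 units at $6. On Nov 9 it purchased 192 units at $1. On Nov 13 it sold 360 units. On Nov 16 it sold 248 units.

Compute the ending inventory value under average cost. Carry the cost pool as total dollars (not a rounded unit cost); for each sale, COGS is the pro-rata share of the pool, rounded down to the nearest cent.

After Nov 1: 232 on hand, pool $1,392.00 (≈ $6.0000 each)
After Nov 4: 424 on hand, pool $2,352.00 (≈ $5.5472 each)
After Nov 7: 657 on hand, pool $3,750.00 (≈ $5.7078 each)
After Nov 9: 849 on hand, pool $3,942.00 (≈ $4.6431 each)
Nov 13, sell 360: 360/849 × $3,942.00 → $1,671.51
Nov 16, sell 248: 248/489 × $2,270.49 → $1,151.49
Total COGS = $1,671.51 + $1,151.49 = $2,823.00
Ending inventory (cost pool remaining) = $1,119.00

Ending inventory = $1,119.00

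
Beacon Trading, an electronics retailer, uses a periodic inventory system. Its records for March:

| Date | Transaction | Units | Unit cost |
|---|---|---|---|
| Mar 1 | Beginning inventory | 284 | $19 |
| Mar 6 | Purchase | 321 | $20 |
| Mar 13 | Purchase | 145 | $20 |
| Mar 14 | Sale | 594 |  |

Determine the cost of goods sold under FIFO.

COGS = $11,596

Mar 14, 594 sold [FIFO — oldest first]: 284 @ $19 + 310 @ $20 = $11,596
Ending inventory: 11 @ $20 + 145 @ $20 = $3,120
Check: goods available $14,716 = COGS $11,596 + ending $3,120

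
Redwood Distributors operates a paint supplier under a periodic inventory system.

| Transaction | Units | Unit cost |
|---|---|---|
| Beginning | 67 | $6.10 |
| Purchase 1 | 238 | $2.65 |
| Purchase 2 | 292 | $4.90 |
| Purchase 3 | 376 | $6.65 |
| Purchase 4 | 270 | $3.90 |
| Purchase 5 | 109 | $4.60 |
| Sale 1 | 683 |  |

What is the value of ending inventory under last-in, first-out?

Ending inventory = $2,949.00

Sale 1 (683) [LIFO — newest first]: 109 @ $4.60 + 270 @ $3.90 + 304 @ $6.65 = $3,576.00
Ending inventory: 67 @ $6.10 + 238 @ $2.65 + 292 @ $4.90 + 72 @ $6.65 = $2,949.00
Check: goods available $6,525.00 = COGS $3,576.00 + ending $2,949.00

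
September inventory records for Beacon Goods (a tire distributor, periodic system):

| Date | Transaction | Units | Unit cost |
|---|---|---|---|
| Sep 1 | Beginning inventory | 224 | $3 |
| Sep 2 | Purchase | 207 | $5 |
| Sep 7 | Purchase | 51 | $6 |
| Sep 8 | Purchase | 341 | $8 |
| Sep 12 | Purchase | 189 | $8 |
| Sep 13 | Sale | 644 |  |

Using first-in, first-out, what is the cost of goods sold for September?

COGS = $3,309

Sep 13, 644 sold [FIFO — oldest first]: 224 @ $3 + 207 @ $5 + 51 @ $6 + 162 @ $8 = $3,309
Ending inventory: 179 @ $8 + 189 @ $8 = $2,944
Check: goods available $6,253 = COGS $3,309 + ending $2,944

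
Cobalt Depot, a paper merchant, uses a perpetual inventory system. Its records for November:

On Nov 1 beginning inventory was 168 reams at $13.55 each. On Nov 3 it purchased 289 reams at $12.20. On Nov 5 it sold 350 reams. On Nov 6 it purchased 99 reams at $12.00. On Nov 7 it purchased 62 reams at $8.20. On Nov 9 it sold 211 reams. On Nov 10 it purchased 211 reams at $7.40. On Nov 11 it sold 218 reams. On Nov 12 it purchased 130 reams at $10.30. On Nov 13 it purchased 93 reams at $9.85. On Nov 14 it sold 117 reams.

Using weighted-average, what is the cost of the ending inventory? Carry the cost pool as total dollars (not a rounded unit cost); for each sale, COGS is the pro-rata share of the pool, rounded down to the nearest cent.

After Nov 1: 168 on hand, pool $2,276.40 (≈ $13.5500 each)
After Nov 3: 457 on hand, pool $5,802.20 (≈ $12.6963 each)
Nov 5, sell 350: 350/457 × $5,802.20 → $4,443.69
After Nov 6: 206 on hand, pool $2,546.51 (≈ $12.3617 each)
After Nov 7: 268 on hand, pool $3,054.91 (≈ $11.3989 each)
Nov 9, sell 211: 211/268 × $3,054.91 → $2,405.17
After Nov 10: 268 on hand, pool $2,211.14 (≈ $8.2505 each)
Nov 11, sell 218: 218/268 × $2,211.14 → $1,798.61
After Nov 12: 180 on hand, pool $1,751.53 (≈ $9.7307 each)
After Nov 13: 273 on hand, pool $2,667.58 (≈ $9.7714 each)
Nov 14, sell 117: 117/273 × $2,667.58 → $1,143.24
Total COGS = $4,443.69 + $2,405.17 + $1,798.61 + $1,143.24 = $9,790.71
Ending inventory (cost pool remaining) = $1,524.34

Ending inventory = $1,524.34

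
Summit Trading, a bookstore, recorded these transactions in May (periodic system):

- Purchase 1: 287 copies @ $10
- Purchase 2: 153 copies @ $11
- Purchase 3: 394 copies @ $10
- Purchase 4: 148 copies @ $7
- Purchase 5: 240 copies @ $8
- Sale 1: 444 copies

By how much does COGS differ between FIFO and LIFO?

$1,077

FIFO COGS: 287 @ $10 + 153 @ $11 + 4 @ $10 = $4,593
LIFO COGS: 240 @ $8 + 148 @ $7 + 56 @ $10 = $3,516
Difference = |$4,593 − $3,516| = $1,077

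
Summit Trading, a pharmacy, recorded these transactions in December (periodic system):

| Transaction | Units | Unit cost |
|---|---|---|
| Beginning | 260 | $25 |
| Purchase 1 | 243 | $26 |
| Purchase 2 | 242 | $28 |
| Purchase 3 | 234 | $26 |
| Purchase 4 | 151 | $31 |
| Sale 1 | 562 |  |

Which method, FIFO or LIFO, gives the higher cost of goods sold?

LIFO

FIFO COGS: 260 @ $25 + 243 @ $26 + 59 @ $28 = $14,470
LIFO COGS: 151 @ $31 + 234 @ $26 + 177 @ $28 = $15,721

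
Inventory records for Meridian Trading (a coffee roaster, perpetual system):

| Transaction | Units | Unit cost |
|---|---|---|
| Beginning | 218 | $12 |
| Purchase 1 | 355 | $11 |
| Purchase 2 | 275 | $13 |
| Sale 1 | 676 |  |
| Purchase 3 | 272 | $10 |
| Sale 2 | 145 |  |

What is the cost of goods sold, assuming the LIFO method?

Sale 1 (676) [LIFO — newest first]: 275 @ $13 + 355 @ $11 + 46 @ $12 = $8,032
Sale 2 (145) [LIFO — newest first]: 145 @ $10 = $1,450
Total COGS = $8,032 + $1,450 = $9,482
Ending inventory: 172 @ $12 + 127 @ $10 = $3,334
Check: goods available $12,816 = COGS $9,482 + ending $3,334

COGS = $9,482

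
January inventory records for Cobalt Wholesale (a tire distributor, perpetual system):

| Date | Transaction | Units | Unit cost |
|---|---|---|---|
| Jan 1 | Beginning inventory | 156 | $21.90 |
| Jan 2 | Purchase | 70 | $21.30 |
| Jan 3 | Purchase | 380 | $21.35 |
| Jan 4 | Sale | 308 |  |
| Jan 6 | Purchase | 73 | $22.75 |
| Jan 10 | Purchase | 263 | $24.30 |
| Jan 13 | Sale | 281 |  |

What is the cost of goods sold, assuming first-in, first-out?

Jan 4, 308 sold [FIFO — oldest first]: 156 @ $21.90 + 70 @ $21.30 + 82 @ $21.35 = $6,658.10
Jan 13, 281 sold [FIFO — oldest first]: 281 @ $21.35 = $5,999.35
Total COGS = $6,658.10 + $5,999.35 = $12,657.45
Ending inventory: 17 @ $21.35 + 73 @ $22.75 + 263 @ $24.30 = $8,414.60

COGS = $12,657.45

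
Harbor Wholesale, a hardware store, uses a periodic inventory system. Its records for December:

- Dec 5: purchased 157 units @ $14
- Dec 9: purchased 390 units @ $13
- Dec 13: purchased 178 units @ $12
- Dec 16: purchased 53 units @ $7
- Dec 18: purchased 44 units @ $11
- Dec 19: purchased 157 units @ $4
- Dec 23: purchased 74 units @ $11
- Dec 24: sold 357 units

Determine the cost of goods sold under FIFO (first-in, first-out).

Dec 24, 357 sold [FIFO — oldest first]: 157 @ $14 + 200 @ $13 = $4,798
Ending inventory: 190 @ $13 + 178 @ $12 + 53 @ $7 + 44 @ $11 + 157 @ $4 + 74 @ $11 = $6,903

COGS = $4,798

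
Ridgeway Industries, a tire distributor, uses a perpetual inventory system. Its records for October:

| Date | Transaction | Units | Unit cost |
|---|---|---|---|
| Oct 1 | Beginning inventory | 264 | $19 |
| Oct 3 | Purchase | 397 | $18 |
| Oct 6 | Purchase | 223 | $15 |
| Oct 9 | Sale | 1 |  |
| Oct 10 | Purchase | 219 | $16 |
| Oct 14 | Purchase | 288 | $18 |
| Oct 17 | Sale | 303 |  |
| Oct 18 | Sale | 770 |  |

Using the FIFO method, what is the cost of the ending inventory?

Oct 9, 1 sold [FIFO — oldest first]: 1 @ $19 = $19
Oct 17, 303 sold [FIFO — oldest first]: 263 @ $19 + 40 @ $18 = $5,717
Oct 18, 770 sold [FIFO — oldest first]: 357 @ $18 + 223 @ $15 + 190 @ $16 = $12,811
Total COGS = $19 + $5,717 + $12,811 = $18,547
Ending inventory: 29 @ $16 + 288 @ $18 = $5,648

Ending inventory = $5,648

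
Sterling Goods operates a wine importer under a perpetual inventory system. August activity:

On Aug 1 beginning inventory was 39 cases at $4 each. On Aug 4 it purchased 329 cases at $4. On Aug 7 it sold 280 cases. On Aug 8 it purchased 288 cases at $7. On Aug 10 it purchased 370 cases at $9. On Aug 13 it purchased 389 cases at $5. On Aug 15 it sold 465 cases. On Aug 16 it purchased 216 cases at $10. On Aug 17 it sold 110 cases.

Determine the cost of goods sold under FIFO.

COGS = $5,279

Aug 7, 280 sold [FIFO — oldest first]: 39 @ $4 + 241 @ $4 = $1,120
Aug 15, 465 sold [FIFO — oldest first]: 88 @ $4 + 288 @ $7 + 89 @ $9 = $3,169
Aug 17, 110 sold [FIFO — oldest first]: 110 @ $9 = $990
Total COGS = $1,120 + $3,169 + $990 = $5,279
Ending inventory: 171 @ $9 + 389 @ $5 + 216 @ $10 = $5,644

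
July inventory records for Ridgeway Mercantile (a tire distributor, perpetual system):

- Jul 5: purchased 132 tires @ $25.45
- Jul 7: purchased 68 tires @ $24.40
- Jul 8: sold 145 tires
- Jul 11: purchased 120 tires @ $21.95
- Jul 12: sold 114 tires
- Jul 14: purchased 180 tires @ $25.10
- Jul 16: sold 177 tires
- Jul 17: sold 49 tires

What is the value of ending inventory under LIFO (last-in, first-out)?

Ending inventory = $381.75

Jul 8, 145 sold [LIFO — newest first]: 68 @ $24.40 + 77 @ $25.45 = $3,618.85
Jul 12, 114 sold [LIFO — newest first]: 114 @ $21.95 = $2,502.30
Jul 16, 177 sold [LIFO — newest first]: 177 @ $25.10 = $4,442.70
Jul 17, 49 sold [LIFO — newest first]: 3 @ $25.10 + 6 @ $21.95 + 40 @ $25.45 = $1,225.00
Total COGS = $3,618.85 + $2,502.30 + $4,442.70 + $1,225.00 = $11,788.85
Ending inventory: 15 @ $25.45 = $381.75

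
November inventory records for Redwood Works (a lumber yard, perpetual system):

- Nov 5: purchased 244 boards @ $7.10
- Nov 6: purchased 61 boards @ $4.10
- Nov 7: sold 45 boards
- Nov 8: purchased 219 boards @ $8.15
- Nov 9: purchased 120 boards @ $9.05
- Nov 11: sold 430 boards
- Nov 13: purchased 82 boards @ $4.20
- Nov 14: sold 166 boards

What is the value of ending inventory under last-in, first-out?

Ending inventory = $603.50

Nov 7, 45 sold [LIFO — newest first]: 45 @ $4.10 = $184.50
Nov 11, 430 sold [LIFO — newest first]: 120 @ $9.05 + 219 @ $8.15 + 16 @ $4.10 + 75 @ $7.10 = $3,468.95
Nov 14, 166 sold [LIFO — newest first]: 82 @ $4.20 + 84 @ $7.10 = $940.80
Total COGS = $184.50 + $3,468.95 + $940.80 = $4,594.25
Ending inventory: 85 @ $7.10 = $603.50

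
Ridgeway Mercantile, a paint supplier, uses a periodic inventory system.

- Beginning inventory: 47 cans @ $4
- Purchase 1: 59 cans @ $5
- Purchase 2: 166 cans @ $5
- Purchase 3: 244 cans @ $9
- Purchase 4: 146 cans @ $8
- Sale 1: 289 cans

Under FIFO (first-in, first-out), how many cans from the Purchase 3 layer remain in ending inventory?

Sale 1 (289) [FIFO — oldest first]: 47 @ $4 + 59 @ $5 + 166 @ $5 + 17 @ $9 = $1,466
Ending inventory: 227 @ $9 + 146 @ $8 = $3,211
Check: goods available $4,677 = COGS $1,466 + ending $3,211

227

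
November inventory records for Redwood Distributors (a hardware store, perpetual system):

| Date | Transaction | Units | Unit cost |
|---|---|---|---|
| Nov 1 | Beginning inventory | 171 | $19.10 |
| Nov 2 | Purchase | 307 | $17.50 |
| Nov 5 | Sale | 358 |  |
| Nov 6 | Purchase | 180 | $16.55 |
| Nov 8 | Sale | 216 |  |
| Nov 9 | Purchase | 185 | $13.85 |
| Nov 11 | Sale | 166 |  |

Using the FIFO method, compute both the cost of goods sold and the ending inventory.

Nov 5, 358 sold [FIFO — oldest first]: 171 @ $19.10 + 187 @ $17.50 = $6,538.60
Nov 8, 216 sold [FIFO — oldest first]: 120 @ $17.50 + 96 @ $16.55 = $3,688.80
Nov 11, 166 sold [FIFO — oldest first]: 84 @ $16.55 + 82 @ $13.85 = $2,525.90
Total COGS = $6,538.60 + $3,688.80 + $2,525.90 = $12,753.30
Ending inventory: 103 @ $13.85 = $1,426.55

COGS = $12,753.30; ending inventory = $1,426.55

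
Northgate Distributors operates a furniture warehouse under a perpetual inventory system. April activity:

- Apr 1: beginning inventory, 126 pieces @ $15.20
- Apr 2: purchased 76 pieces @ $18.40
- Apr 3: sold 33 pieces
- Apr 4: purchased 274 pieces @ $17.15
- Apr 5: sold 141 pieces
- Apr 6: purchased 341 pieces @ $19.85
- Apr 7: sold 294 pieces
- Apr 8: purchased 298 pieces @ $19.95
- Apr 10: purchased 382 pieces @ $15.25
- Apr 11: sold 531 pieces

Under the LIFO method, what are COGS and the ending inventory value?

COGS = $17,659.30; ending inventory = $8,892.85

Apr 3, 33 sold [LIFO — newest first]: 33 @ $18.40 = $607.20
Apr 5, 141 sold [LIFO — newest first]: 141 @ $17.15 = $2,418.15
Apr 7, 294 sold [LIFO — newest first]: 294 @ $19.85 = $5,835.90
Apr 11, 531 sold [LIFO — newest first]: 382 @ $15.25 + 149 @ $19.95 = $8,798.05
Total COGS = $607.20 + $2,418.15 + $5,835.90 + $8,798.05 = $17,659.30
Ending inventory: 126 @ $15.20 + 43 @ $18.40 + 133 @ $17.15 + 47 @ $19.85 + 149 @ $19.95 = $8,892.85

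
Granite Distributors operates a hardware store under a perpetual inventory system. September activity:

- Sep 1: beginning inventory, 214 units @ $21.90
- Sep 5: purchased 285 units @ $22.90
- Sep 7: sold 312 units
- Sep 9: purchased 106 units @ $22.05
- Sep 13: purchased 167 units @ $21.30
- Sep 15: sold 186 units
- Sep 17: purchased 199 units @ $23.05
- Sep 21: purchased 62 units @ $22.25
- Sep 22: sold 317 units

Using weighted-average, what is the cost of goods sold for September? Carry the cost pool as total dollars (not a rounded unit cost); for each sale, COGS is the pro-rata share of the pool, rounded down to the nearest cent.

After Sep 1: 214 on hand, pool $4,686.60 (≈ $21.9000 each)
After Sep 5: 499 on hand, pool $11,213.10 (≈ $22.4711 each)
Sep 7, sell 312: 312/499 × $11,213.10 → $7,010.99
After Sep 9: 293 on hand, pool $6,539.41 (≈ $22.3188 each)
After Sep 13: 460 on hand, pool $10,096.51 (≈ $21.9489 each)
Sep 15, sell 186: 186/460 × $10,096.51 → $4,082.50
After Sep 17: 473 on hand, pool $10,600.96 (≈ $22.4122 each)
After Sep 21: 535 on hand, pool $11,980.46 (≈ $22.3934 each)
Sep 22, sell 317: 317/535 × $11,980.46 → $7,098.70
Total COGS = $7,010.99 + $4,082.50 + $7,098.70 = $18,192.19
Ending inventory (cost pool remaining) = $4,881.76

COGS = $18,192.19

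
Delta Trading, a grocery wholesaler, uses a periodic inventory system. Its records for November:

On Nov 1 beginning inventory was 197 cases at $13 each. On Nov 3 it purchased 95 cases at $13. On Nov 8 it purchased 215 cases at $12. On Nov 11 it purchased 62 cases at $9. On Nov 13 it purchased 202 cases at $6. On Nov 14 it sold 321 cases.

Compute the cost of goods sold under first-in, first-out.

Nov 14, 321 sold [FIFO — oldest first]: 197 @ $13 + 95 @ $13 + 29 @ $12 = $4,144
Ending inventory: 186 @ $12 + 62 @ $9 + 202 @ $6 = $4,002

COGS = $4,144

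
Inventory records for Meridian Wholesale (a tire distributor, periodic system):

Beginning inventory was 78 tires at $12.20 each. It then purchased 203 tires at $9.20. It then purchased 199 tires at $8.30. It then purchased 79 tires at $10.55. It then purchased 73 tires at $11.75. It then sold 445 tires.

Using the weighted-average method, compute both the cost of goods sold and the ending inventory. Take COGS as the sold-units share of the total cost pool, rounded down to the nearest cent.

COGS = $4,338.82; ending inventory = $1,823.28

Sale 1, sell 445: 445/632 × $6,162.10 → $4,338.82
Ending inventory (cost pool remaining) = $1,823.28
Check: goods available $6,162.10 = COGS $4,338.82 + ending $1,823.28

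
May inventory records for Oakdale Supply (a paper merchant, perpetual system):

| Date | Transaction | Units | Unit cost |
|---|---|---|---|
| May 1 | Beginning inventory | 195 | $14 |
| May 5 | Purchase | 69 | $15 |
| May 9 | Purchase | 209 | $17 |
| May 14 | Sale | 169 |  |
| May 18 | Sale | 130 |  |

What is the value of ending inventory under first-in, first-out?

Ending inventory = $2,958

May 14, 169 sold [FIFO — oldest first]: 169 @ $14 = $2,366
May 18, 130 sold [FIFO — oldest first]: 26 @ $14 + 69 @ $15 + 35 @ $17 = $1,994
Total COGS = $2,366 + $1,994 = $4,360
Ending inventory: 174 @ $17 = $2,958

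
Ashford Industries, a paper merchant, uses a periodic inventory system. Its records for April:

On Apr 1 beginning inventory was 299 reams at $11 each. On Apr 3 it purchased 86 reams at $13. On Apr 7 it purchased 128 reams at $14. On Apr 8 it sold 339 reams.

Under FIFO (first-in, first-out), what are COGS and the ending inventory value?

COGS = $3,809; ending inventory = $2,390

Apr 8, 339 sold [FIFO — oldest first]: 299 @ $11 + 40 @ $13 = $3,809
Ending inventory: 46 @ $13 + 128 @ $14 = $2,390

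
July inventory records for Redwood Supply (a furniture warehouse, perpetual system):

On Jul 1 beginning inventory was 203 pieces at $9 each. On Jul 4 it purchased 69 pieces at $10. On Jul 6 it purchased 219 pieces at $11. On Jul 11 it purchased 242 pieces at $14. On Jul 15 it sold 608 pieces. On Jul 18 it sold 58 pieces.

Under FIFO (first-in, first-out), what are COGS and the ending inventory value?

COGS = $7,376; ending inventory = $938

Jul 15, 608 sold [FIFO — oldest first]: 203 @ $9 + 69 @ $10 + 219 @ $11 + 117 @ $14 = $6,564
Jul 18, 58 sold [FIFO — oldest first]: 58 @ $14 = $812
Total COGS = $6,564 + $812 = $7,376
Ending inventory: 67 @ $14 = $938
Check: goods available $8,314 = COGS $7,376 + ending $938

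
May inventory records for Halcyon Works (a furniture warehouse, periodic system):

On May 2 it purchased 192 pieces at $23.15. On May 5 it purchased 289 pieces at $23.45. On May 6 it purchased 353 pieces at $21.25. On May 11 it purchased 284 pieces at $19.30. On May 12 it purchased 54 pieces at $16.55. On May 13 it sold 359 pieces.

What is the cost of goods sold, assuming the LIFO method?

May 13, 359 sold [LIFO — newest first]: 54 @ $16.55 + 284 @ $19.30 + 21 @ $21.25 = $6,821.15
Ending inventory: 192 @ $23.15 + 289 @ $23.45 + 332 @ $21.25 = $18,276.85
Check: goods available $25,098.00 = COGS $6,821.15 + ending $18,276.85

COGS = $6,821.15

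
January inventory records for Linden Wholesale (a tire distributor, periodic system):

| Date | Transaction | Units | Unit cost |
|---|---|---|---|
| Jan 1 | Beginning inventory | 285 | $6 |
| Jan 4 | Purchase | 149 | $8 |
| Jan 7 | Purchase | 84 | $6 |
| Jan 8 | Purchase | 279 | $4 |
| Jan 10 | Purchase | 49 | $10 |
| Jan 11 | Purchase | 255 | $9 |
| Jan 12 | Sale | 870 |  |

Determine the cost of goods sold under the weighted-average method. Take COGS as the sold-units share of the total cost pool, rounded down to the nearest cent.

COGS = $5,773.92

Jan 12, sell 870: 870/1101 × $7,307.00 → $5,773.92
Ending inventory (cost pool remaining) = $1,533.08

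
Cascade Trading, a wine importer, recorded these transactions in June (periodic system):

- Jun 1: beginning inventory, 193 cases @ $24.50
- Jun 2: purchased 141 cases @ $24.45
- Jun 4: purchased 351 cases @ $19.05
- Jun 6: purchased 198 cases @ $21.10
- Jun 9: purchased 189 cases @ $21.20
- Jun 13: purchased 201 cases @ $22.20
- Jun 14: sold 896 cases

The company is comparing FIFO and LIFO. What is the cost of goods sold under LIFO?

FIFO COGS: 193 @ $24.50 + 141 @ $24.45 + 351 @ $19.05 + 198 @ $21.10 + 13 @ $21.20 = $19,315.90
LIFO COGS: 201 @ $22.20 + 189 @ $21.20 + 198 @ $21.10 + 308 @ $19.05 = $18,514.20

COGS = $18,514.20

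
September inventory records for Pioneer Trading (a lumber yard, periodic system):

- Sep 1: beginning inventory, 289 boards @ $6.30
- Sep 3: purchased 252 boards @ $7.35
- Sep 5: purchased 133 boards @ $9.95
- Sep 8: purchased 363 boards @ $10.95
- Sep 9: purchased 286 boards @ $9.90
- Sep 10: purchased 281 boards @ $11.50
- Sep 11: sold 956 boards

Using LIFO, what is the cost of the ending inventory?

Sep 11, 956 sold [LIFO — newest first]: 281 @ $11.50 + 286 @ $9.90 + 363 @ $10.95 + 26 @ $9.95 = $10,296.45
Ending inventory: 289 @ $6.30 + 252 @ $7.35 + 107 @ $9.95 = $4,737.55
Check: goods available $15,034.00 = COGS $10,296.45 + ending $4,737.55

Ending inventory = $4,737.55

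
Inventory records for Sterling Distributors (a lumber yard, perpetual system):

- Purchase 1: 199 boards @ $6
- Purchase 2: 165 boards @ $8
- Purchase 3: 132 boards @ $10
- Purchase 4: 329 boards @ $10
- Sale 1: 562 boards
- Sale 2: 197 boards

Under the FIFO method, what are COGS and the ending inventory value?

Sale 1 (562) [FIFO — oldest first]: 199 @ $6 + 165 @ $8 + 132 @ $10 + 66 @ $10 = $4,494
Sale 2 (197) [FIFO — oldest first]: 197 @ $10 = $1,970
Total COGS = $4,494 + $1,970 = $6,464
Ending inventory: 66 @ $10 = $660
Check: goods available $7,124 = COGS $6,464 + ending $660

COGS = $6,464; ending inventory = $660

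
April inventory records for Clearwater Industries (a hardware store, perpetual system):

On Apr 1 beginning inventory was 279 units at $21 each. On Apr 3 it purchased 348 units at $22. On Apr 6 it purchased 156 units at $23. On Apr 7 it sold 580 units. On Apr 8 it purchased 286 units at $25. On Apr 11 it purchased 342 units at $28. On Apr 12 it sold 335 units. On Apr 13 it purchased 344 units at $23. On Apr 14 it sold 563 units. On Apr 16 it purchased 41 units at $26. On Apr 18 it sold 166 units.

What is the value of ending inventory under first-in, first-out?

Apr 7, 580 sold [FIFO — oldest first]: 279 @ $21 + 301 @ $22 = $12,481
Apr 12, 335 sold [FIFO — oldest first]: 47 @ $22 + 156 @ $23 + 132 @ $25 = $7,922
Apr 14, 563 sold [FIFO — oldest first]: 154 @ $25 + 342 @ $28 + 67 @ $23 = $14,967
Apr 18, 166 sold [FIFO — oldest first]: 166 @ $23 = $3,818
Total COGS = $12,481 + $7,922 + $14,967 + $3,818 = $39,188
Ending inventory: 111 @ $23 + 41 @ $26 = $3,619

Ending inventory = $3,619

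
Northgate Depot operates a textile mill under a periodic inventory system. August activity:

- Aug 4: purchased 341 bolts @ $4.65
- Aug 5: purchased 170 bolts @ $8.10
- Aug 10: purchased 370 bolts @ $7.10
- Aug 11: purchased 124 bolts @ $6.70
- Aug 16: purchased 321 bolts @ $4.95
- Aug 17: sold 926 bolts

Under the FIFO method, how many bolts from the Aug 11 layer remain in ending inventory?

Aug 17, 926 sold [FIFO — oldest first]: 341 @ $4.65 + 170 @ $8.10 + 370 @ $7.10 + 45 @ $6.70 = $5,891.15
Ending inventory: 79 @ $6.70 + 321 @ $4.95 = $2,118.25

79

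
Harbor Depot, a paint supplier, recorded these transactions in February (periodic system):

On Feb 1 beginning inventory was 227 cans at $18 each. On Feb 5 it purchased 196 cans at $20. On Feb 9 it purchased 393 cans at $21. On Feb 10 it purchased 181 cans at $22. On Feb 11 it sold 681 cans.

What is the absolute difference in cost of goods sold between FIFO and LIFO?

FIFO COGS: 227 @ $18 + 196 @ $20 + 258 @ $21 = $13,424
LIFO COGS: 181 @ $22 + 393 @ $21 + 107 @ $20 = $14,375
Difference = |$13,424 − $14,375| = $951

$951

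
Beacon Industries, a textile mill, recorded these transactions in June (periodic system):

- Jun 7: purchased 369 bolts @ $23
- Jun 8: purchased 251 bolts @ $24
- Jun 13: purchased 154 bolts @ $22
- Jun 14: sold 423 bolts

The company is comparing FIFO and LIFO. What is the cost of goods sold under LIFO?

FIFO COGS: 369 @ $23 + 54 @ $24 = $9,783
LIFO COGS: 154 @ $22 + 251 @ $24 + 18 @ $23 = $9,826

COGS = $9,826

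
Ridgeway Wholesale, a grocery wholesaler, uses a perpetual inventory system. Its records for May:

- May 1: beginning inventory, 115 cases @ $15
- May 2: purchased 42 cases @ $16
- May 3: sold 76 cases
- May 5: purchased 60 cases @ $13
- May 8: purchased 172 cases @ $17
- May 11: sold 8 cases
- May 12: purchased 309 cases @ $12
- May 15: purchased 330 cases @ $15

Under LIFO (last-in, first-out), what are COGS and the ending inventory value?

COGS = $1,318; ending inventory = $13,441

May 3, 76 sold [LIFO — newest first]: 42 @ $16 + 34 @ $15 = $1,182
May 11, 8 sold [LIFO — newest first]: 8 @ $17 = $136
Total COGS = $1,182 + $136 = $1,318
Ending inventory: 81 @ $15 + 60 @ $13 + 164 @ $17 + 309 @ $12 + 330 @ $15 = $13,441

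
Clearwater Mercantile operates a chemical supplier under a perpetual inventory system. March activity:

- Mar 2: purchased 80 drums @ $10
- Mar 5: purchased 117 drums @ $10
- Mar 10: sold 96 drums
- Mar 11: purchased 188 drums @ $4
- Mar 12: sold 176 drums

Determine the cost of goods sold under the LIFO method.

COGS = $1,664

Mar 10, 96 sold [LIFO — newest first]: 96 @ $10 = $960
Mar 12, 176 sold [LIFO — newest first]: 176 @ $4 = $704
Total COGS = $960 + $704 = $1,664
Ending inventory: 80 @ $10 + 21 @ $10 + 12 @ $4 = $1,058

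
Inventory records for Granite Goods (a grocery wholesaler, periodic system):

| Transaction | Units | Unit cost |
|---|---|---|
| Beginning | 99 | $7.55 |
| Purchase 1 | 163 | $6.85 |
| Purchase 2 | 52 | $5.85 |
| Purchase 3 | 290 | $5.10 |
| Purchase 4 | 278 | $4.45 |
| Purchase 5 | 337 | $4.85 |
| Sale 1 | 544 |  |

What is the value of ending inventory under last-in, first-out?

Ending inventory = $3,963.15

Sale 1 (544) [LIFO — newest first]: 337 @ $4.85 + 207 @ $4.45 = $2,555.60
Ending inventory: 99 @ $7.55 + 163 @ $6.85 + 52 @ $5.85 + 290 @ $5.10 + 71 @ $4.45 = $3,963.15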